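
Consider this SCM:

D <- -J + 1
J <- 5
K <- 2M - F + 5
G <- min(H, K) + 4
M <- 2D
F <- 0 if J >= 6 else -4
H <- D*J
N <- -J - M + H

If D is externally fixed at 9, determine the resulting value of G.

49

do(D=9) replaces the equation D <- -J + 1 with the constant D = 9.
H = D*J  [with D=9, J=5]  = 45
M = 2D  [with D=9]  = 18
F = 0 if J >= 6 else -4  [with J=5]  = -4
K = 2M - F + 5  [with M=18, F=-4]  = 45
G = min(H, K) + 4  [with H=45, K=45]  = 49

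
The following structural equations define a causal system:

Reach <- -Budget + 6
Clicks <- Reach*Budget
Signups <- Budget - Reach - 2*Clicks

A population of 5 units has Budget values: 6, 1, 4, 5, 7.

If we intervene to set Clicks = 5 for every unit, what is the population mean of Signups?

-6.8

Every unit gets Clicks=5 under the intervention. Signups values become -4, -14, -8, -6, -2; E[Signups|do(Clicks=5)] = -6.8.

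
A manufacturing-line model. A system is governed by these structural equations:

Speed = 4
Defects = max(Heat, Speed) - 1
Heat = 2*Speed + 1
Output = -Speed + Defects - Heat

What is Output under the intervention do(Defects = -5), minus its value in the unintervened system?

The intervention breaks the incoming arrows to Defects: Defects = max(Heat, Speed) - 1 no longer applies, and Defects = -5.
Heat = 2*Speed + 1  [with Speed=4]  = 9
Output = -Speed + Defects - Heat  [with Speed=4, Defects=-5, Heat=9]  = -18
Without intervention: Heat = 2*Speed + 1  [with Speed=4]  = 9; Defects = max(Heat, Speed) - 1  [with Heat=9, Speed=4]  = 8; Output = -Speed + Defects - Heat  [with Speed=4, Defects=8, Heat=9]  = -5.
Change = -18 − (-5) = -13.

-13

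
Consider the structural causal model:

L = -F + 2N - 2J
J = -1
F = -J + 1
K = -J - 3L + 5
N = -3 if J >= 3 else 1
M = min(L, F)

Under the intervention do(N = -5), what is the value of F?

The intervention breaks the incoming arrows to N: N = -3 if J >= 3 else 1 no longer applies, and N = -5.
Since F is not a descendant of the intervened variable, it is unaffected.
F = -J + 1  [with J=-1]  = 2

2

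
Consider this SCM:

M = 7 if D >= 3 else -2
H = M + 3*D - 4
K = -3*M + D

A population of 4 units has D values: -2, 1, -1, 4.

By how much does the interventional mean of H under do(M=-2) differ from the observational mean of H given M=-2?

3.5

Under do(M=-2), M's equation is replaced by M=-2 for every unit. Per-unit H: -12, -3, -9, 6. Mean = -4.5.
E[H|M=-2] averages over only the 3 units with M=-2 (D = -2, 1, -1): H = -12, -3, -9, mean -8.
Difference = -4.5 − (-8) = 3.5.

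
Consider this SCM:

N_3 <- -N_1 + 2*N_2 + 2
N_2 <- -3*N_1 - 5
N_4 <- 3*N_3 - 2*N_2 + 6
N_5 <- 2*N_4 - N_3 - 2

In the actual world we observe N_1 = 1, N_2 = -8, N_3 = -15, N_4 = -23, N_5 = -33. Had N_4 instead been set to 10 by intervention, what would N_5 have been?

Intervening sets N_4 = 10 and removes its equation (N_4 <- 3*N_3 - 2*N_2 + 6).
N_2 = -3*N_1 - 5  [with N_1=1]  = -8
N_3 = -N_1 + 2*N_2 + 2  [with N_1=1, N_2=-8]  = -15
N_5 = 2*N_4 - N_3 - 2  [with N_4=10, N_3=-15]  = 33

33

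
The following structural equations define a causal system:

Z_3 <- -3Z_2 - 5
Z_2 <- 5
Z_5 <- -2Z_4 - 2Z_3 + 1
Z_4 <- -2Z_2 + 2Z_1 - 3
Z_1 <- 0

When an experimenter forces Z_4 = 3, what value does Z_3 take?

-20

Under do(Z_4=3), the mechanism Z_4 <- -2Z_2 + 2Z_1 - 3 is discarded; Z_4 is fixed at 3.
Since Z_3 is not a descendant of the intervened variable, it is unaffected.
Z_3 = -3Z_2 - 5  [with Z_2=5]  = -20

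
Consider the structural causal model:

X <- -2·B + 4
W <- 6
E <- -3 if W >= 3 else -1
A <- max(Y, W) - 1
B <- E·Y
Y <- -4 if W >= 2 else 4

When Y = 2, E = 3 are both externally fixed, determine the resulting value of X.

-8

The joint intervention fixes Y = 2, E = 3, removing each variable's own equation.
B = E·Y  [with E=3, Y=2]  = 6
X = -2·B + 4  [with B=6]  = -8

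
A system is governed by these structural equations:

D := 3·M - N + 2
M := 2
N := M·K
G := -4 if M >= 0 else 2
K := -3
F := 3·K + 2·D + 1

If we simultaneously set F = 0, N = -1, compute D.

9

Under do(F = 0, N = -1), each intervened variable's structural equation is replaced by its fixed value.
D = 3·M - N + 2  [with M=2, N=-1]  = 9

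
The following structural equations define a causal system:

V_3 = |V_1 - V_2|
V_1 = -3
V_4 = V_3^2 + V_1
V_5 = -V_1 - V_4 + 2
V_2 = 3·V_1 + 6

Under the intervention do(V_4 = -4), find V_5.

9

Intervening sets V_4 = -4 and removes its equation (V_4 = V_3^2 + V_1).
V_5 = -V_1 - V_4 + 2  [with V_1=-3, V_4=-4]  = 9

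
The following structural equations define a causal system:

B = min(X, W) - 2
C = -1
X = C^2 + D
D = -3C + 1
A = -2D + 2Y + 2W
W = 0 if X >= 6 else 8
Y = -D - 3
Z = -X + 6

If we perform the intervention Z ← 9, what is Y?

The intervention breaks the incoming arrows to Z: Z = -X + 6 no longer applies, and Z = 9.
Since Y is not a descendant of the intervened variable, it is unaffected.
D = -3C + 1  [with C=-1]  = 4
Y = -D - 3  [with D=4]  = -7

-7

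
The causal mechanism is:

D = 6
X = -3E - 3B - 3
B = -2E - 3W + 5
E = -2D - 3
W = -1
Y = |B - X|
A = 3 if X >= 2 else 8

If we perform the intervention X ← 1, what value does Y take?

37

Under do(X=1), the mechanism X = -3E - 3B - 3 is discarded; X is fixed at 1.
E = -2D - 3  [with D=6]  = -15
B = -2E - 3W + 5  [with E=-15, W=-1]  = 38
Y = |B - X|  [with B=38, X=1]  = 37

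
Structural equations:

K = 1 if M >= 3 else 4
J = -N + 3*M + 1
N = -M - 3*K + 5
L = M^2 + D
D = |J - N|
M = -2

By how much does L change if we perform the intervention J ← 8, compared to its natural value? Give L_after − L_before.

Under do(J=8), the mechanism J = -N + 3*M + 1 is discarded; J is fixed at 8.
K = 1 if M >= 3 else 4  [with M=-2]  = 4
N = -M - 3*K + 5  [with M=-2, K=4]  = -5
D = |J - N|  [with J=8, N=-5]  = 13
L = M^2 + D  [with M=-2, D=13]  = 17
Without intervention: K = 1 if M >= 3 else 4  [with M=-2]  = 4; N = -M - 3*K + 5  [with M=-2, K=4]  = -5; J = -N + 3*M + 1  [with N=-5, M=-2]  = 0; D = |J - N|  [with J=0, N=-5]  = 5; L = M^2 + D  [with M=-2, D=5]  = 9.
Change = 17 − 9 = 8.

8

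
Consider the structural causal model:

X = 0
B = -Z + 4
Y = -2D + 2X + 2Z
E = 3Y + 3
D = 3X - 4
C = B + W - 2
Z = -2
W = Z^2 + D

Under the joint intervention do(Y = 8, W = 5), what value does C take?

9

Under do(Y = 8, W = 5), each intervened variable's structural equation is replaced by its fixed value.
B = -Z + 4  [with Z=-2]  = 6
C = B + W - 2  [with B=6, W=5]  = 9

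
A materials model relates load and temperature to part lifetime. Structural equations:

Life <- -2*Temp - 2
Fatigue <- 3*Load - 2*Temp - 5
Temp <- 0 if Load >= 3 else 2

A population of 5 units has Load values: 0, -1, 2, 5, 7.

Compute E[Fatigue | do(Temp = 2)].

The intervention sets Temp=2 in all 5 units regardless of Load. Recomputing Fatigue per unit gives -9, -12, -3, 6, 12; average -1.2.

-1.2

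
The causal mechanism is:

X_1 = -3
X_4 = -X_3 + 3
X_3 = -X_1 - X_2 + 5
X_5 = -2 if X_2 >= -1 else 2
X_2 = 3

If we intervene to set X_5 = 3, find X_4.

-2

The intervention breaks the incoming arrows to X_5: X_5 = -2 if X_2 >= -1 else 2 no longer applies, and X_5 = 3.
Since X_4 is not a descendant of the intervened variable, it is unaffected.
X_3 = -X_1 - X_2 + 5  [with X_1=-3, X_2=3]  = 5
X_4 = -X_3 + 3  [with X_3=5]  = -2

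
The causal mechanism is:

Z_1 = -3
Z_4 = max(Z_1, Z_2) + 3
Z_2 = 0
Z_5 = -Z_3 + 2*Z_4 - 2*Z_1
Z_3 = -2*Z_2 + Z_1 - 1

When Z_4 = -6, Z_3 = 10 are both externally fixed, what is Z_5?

-16

The joint intervention fixes Z_4 = -6, Z_3 = 10, removing each variable's own equation.
Z_5 = -Z_3 + 2*Z_4 - 2*Z_1  [with Z_3=10, Z_4=-6, Z_1=-3]  = -16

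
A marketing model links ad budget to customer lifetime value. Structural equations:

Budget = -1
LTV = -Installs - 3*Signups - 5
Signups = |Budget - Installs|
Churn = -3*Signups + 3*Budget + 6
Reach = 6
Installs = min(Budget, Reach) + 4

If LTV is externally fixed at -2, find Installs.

3

do(LTV=-2) replaces the equation LTV = -Installs - 3*Signups - 5 with the constant LTV = -2.
Installs is not downstream of the intervention, so its value is determined by the original equations.
Installs = min(Budget, Reach) + 4  [with Budget=-1, Reach=6]  = 3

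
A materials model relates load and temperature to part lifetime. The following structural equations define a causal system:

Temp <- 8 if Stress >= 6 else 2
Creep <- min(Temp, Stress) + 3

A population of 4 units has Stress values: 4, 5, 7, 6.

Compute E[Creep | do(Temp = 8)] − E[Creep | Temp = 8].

-1

The intervention sets Temp=8 in all 4 units regardless of Stress. Recomputing Creep per unit gives 7, 8, 10, 9; average 8.5.
E[Creep|Temp=8] averages over only the 2 units with Temp=8 (Stress = 7, 6): Creep = 10, 9, mean 9.5.
Difference = 8.5 − 9.5 = -1.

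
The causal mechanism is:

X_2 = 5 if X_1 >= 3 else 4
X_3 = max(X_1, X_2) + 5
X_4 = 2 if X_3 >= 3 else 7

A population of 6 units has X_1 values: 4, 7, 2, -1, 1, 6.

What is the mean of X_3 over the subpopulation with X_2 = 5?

E[X_3|X_2=5] averages over only the 3 units with X_2=5 (X_1 = 4, 7, 6): X_3 = 10, 12, 11, mean 11.

11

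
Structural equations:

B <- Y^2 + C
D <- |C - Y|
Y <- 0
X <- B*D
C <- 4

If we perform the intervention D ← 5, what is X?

do(D=5) replaces the equation D <- |C - Y| with the constant D = 5.
B = Y^2 + C  [with Y=0, C=4]  = 4
X = B*D  [with B=4, D=5]  = 20

20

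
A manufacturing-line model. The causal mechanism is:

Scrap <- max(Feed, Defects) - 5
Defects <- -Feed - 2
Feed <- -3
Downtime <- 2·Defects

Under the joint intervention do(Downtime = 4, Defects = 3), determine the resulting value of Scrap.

Setting Downtime = 4, Defects = 3 by intervention discards those variables' equations.
Scrap = max(Feed, Defects) - 5  [with Feed=-3, Defects=3]  = -2

-2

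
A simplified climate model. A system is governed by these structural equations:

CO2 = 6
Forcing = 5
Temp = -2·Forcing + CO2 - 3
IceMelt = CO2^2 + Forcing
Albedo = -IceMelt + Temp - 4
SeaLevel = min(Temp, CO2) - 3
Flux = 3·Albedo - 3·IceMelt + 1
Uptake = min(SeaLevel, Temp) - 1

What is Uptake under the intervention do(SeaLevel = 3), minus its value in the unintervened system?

Intervening sets SeaLevel = 3 and removes its equation (SeaLevel = min(Temp, CO2) - 3).
Temp = -2·Forcing + CO2 - 3  [with Forcing=5, CO2=6]  = -7
Uptake = min(SeaLevel, Temp) - 1  [with SeaLevel=3, Temp=-7]  = -8
Without intervention: Temp = -2·Forcing + CO2 - 3  [with Forcing=5, CO2=6]  = -7; SeaLevel = min(Temp, CO2) - 3  [with Temp=-7, CO2=6]  = -10; Uptake = min(SeaLevel, Temp) - 1  [with SeaLevel=-10, Temp=-7]  = -11.
Change = -8 − (-11) = 3.

3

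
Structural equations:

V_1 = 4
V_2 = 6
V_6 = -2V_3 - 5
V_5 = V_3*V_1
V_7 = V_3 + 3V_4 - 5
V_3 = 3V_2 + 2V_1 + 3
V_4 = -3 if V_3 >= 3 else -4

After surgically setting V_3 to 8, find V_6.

-21

The intervention breaks the incoming arrows to V_3: V_3 = 3V_2 + 2V_1 + 3 no longer applies, and V_3 = 8.
V_6 = -2V_3 - 5  [with V_3=8]  = -21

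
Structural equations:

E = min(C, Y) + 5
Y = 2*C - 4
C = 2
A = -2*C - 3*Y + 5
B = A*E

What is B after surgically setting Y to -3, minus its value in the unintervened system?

15

do(Y=-3) replaces the equation Y = 2*C - 4 with the constant Y = -3.
A = -2*C - 3*Y + 5  [with C=2, Y=-3]  = 10
E = min(C, Y) + 5  [with C=2, Y=-3]  = 2
B = A*E  [with A=10, E=2]  = 20
Without intervention: Y = 2*C - 4  [with C=2]  = 0; A = -2*C - 3*Y + 5  [with C=2, Y=0]  = 1; E = min(C, Y) + 5  [with C=2, Y=0]  = 5; B = A*E  [with A=1, E=5]  = 5.
Change = 20 − 5 = 15.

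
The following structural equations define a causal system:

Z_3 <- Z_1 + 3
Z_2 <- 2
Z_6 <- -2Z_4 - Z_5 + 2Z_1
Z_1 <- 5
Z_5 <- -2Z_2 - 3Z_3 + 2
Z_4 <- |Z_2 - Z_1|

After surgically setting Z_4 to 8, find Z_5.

-26

Intervening sets Z_4 = 8 and removes its equation (Z_4 <- |Z_2 - Z_1|).
No directed path runs from Z_4 to Z_5, so Z_5 keeps its natural value.
Z_3 = Z_1 + 3  [with Z_1=5]  = 8
Z_5 = -2Z_2 - 3Z_3 + 2  [with Z_2=2, Z_3=8]  = -26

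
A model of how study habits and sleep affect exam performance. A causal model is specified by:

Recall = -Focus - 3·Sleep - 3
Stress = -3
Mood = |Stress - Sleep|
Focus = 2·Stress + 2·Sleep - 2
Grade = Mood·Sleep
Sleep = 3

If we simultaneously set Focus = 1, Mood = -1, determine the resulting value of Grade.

-3

Setting Focus = 1, Mood = -1 by intervention discards those variables' equations.
Grade = Mood·Sleep  [with Mood=-1, Sleep=3]  = -3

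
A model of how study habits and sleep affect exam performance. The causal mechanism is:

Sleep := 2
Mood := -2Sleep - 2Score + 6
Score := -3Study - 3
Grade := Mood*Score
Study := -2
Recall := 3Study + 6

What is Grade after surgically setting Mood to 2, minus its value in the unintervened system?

18

Under do(Mood=2), the mechanism Mood := -2Sleep - 2Score + 6 is discarded; Mood is fixed at 2.
Score = -3Study - 3  [with Study=-2]  = 3
Grade = Mood*Score  [with Mood=2, Score=3]  = 6
Without intervention: Score = -3Study - 3  [with Study=-2]  = 3; Mood = -2Sleep - 2Score + 6  [with Sleep=2, Score=3]  = -4; Grade = Mood*Score  [with Mood=-4, Score=3]  = -12.
Change = 6 − (-12) = 18.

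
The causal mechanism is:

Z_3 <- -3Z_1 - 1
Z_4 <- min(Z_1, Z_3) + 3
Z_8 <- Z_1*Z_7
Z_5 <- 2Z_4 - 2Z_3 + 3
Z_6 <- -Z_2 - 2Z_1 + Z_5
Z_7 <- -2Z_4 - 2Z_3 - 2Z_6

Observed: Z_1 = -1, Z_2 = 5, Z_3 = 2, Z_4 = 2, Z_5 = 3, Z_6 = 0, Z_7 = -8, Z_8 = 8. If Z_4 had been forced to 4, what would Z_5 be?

Intervening sets Z_4 = 4 and removes its equation (Z_4 <- min(Z_1, Z_3) + 3).
Z_3 = -3Z_1 - 1  [with Z_1=-1]  = 2
Z_5 = 2Z_4 - 2Z_3 + 3  [with Z_4=4, Z_3=2]  = 7

7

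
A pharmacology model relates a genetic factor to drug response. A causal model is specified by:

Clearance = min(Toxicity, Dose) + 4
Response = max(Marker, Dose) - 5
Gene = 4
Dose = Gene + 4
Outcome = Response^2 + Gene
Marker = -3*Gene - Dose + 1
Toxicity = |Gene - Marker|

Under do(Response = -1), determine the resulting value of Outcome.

The intervention breaks the incoming arrows to Response: Response = max(Marker, Dose) - 5 no longer applies, and Response = -1.
Outcome = Response^2 + Gene  [with Response=-1, Gene=4]  = 5

5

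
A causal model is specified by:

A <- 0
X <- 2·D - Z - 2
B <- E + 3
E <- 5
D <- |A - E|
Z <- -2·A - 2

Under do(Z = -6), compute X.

Under do(Z=-6), the mechanism Z <- -2·A - 2 is discarded; Z is fixed at -6.
D = |A - E|  [with A=0, E=5]  = 5
X = 2·D - Z - 2  [with D=5, Z=-6]  = 14

14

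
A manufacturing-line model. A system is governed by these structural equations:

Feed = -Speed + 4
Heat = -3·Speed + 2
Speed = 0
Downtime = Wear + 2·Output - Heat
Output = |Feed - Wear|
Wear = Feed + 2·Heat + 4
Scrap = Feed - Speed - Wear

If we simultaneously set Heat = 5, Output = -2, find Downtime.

9

Under do(Heat = 5, Output = -2), each intervened variable's structural equation is replaced by its fixed value.
Feed = -Speed + 4  [with Speed=0]  = 4
Wear = Feed + 2·Heat + 4  [with Feed=4, Heat=5]  = 18
Downtime = Wear + 2·Output - Heat  [with Wear=18, Output=-2, Heat=5]  = 9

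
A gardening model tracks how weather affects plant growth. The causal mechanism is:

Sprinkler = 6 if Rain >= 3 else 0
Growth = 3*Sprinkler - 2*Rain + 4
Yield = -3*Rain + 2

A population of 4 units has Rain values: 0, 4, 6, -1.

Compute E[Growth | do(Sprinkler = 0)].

Every unit gets Sprinkler=0 under the intervention. Growth values become 4, -4, -8, 6; E[Growth|do(Sprinkler=0)] = -0.5.

-0.5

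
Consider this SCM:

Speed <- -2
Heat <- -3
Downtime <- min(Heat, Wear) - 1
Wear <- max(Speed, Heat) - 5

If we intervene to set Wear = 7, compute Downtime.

The intervention breaks the incoming arrows to Wear: Wear <- max(Speed, Heat) - 5 no longer applies, and Wear = 7.
Downtime = min(Heat, Wear) - 1  [with Heat=-3, Wear=7]  = -4

-4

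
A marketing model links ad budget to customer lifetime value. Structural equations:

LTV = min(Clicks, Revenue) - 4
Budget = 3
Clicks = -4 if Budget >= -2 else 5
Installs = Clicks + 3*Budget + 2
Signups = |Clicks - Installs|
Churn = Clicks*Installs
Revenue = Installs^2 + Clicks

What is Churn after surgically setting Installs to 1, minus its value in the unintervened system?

do(Installs=1) replaces the equation Installs = Clicks + 3*Budget + 2 with the constant Installs = 1.
Clicks = -4 if Budget >= -2 else 5  [with Budget=3]  = -4
Churn = Clicks*Installs  [with Clicks=-4, Installs=1]  = -4
Without intervention: Clicks = -4 if Budget >= -2 else 5  [with Budget=3]  = -4; Installs = Clicks + 3*Budget + 2  [with Clicks=-4, Budget=3]  = 7; Churn = Clicks*Installs  [with Clicks=-4, Installs=7]  = -28.
Change = -4 − (-28) = 24.

24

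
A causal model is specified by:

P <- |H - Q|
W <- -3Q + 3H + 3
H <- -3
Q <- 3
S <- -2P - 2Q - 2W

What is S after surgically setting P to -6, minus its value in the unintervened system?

24

Intervening sets P = -6 and removes its equation (P <- |H - Q|).
W = -3Q + 3H + 3  [with Q=3, H=-3]  = -15
S = -2P - 2Q - 2W  [with P=-6, Q=3, W=-15]  = 36
Without intervention: W = -3Q + 3H + 3  [with Q=3, H=-3]  = -15; P = |H - Q|  [with H=-3, Q=3]  = 6; S = -2P - 2Q - 2W  [with P=6, Q=3, W=-15]  = 12.
Change = 36 − 12 = 24.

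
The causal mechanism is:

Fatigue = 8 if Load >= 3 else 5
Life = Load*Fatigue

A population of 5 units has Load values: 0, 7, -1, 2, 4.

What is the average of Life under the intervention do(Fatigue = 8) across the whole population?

Under do(Fatigue=8), Fatigue's equation is replaced by Fatigue=8 for every unit. Per-unit Life: 0, 56, -8, 16, 32. Mean = 19.2.

19.2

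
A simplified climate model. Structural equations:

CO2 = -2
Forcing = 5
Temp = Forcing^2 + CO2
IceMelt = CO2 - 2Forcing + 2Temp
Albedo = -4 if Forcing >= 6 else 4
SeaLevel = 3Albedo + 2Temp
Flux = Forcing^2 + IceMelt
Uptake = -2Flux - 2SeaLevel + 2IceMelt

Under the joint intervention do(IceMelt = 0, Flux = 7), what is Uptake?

Setting IceMelt = 0, Flux = 7 by intervention discards those variables' equations.
Temp = Forcing^2 + CO2  [with Forcing=5, CO2=-2]  = 23
Albedo = -4 if Forcing >= 6 else 4  [with Forcing=5]  = 4
SeaLevel = 3Albedo + 2Temp  [with Albedo=4, Temp=23]  = 58
Uptake = -2Flux - 2SeaLevel + 2IceMelt  [with Flux=7, SeaLevel=58, IceMelt=0]  = -130

-130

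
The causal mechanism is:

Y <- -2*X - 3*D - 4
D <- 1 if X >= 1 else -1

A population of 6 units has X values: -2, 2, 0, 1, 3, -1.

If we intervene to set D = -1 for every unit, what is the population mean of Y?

Under do(D=-1), D's equation is replaced by D=-1 for every unit. Per-unit Y: 3, -5, -1, -3, -7, 1. Mean = -2.

-2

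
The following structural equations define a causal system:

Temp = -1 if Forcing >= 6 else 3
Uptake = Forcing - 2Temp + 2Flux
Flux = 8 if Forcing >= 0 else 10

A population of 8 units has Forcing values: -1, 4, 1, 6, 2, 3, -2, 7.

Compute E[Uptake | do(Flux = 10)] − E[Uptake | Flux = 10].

6

Under do(Flux=10), Flux's equation is replaced by Flux=10 for every unit. Per-unit Uptake: 13, 18, 15, 28, 16, 17, 12, 29. Mean = 18.5.
E[Uptake|Flux=10] averages over only the 2 units with Flux=10 (Forcing = -1, -2): Uptake = 13, 12, mean 12.5.
Difference = 18.5 − 12.5 = 6.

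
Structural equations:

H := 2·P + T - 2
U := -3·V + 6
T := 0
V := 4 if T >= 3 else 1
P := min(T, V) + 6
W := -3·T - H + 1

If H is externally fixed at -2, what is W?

3

Intervening sets H = -2 and removes its equation (H := 2·P + T - 2).
W = -3·T - H + 1  [with T=0, H=-2]  = 3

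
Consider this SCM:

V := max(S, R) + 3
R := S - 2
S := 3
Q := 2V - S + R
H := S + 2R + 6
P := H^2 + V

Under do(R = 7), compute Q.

24

do(R=7) replaces the equation R := S - 2 with the constant R = 7.
V = max(S, R) + 3  [with S=3, R=7]  = 10
Q = 2V - S + R  [with V=10, S=3, R=7]  = 24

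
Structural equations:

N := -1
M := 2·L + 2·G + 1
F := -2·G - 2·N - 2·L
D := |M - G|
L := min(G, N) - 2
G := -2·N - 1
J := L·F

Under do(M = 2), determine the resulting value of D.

1

The intervention breaks the incoming arrows to M: M := 2·L + 2·G + 1 no longer applies, and M = 2.
G = -2·N - 1  [with N=-1]  = 1
D = |M - G|  [with M=2, G=1]  = 1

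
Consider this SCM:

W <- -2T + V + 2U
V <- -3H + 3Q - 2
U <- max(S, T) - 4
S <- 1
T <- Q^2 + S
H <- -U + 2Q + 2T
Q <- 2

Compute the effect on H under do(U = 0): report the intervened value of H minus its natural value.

Intervening sets U = 0 and removes its equation (U <- max(S, T) - 4).
T = Q^2 + S  [with Q=2, S=1]  = 5
H = -U + 2Q + 2T  [with U=0, Q=2, T=5]  = 14
Without intervention: T = Q^2 + S  [with Q=2, S=1]  = 5; U = max(S, T) - 4  [with S=1, T=5]  = 1; H = -U + 2Q + 2T  [with U=1, Q=2, T=5]  = 13.
Change = 14 − 13 = 1.

1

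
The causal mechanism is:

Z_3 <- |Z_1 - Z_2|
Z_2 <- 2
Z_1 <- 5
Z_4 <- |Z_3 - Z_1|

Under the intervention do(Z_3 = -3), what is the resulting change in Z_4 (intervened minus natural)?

6

The intervention breaks the incoming arrows to Z_3: Z_3 <- |Z_1 - Z_2| no longer applies, and Z_3 = -3.
Z_4 = |Z_3 - Z_1|  [with Z_3=-3, Z_1=5]  = 8
Without intervention: Z_3 = |Z_1 - Z_2|  [with Z_1=5, Z_2=2]  = 3; Z_4 = |Z_3 - Z_1|  [with Z_3=3, Z_1=5]  = 2.
Change = 8 − 2 = 6.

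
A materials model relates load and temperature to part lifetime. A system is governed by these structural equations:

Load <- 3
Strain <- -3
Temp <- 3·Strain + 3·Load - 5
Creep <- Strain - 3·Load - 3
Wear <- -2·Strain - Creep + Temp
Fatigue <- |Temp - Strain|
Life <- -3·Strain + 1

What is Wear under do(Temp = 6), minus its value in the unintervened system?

11

do(Temp=6) replaces the equation Temp <- 3·Strain + 3·Load - 5 with the constant Temp = 6.
Creep = Strain - 3·Load - 3  [with Strain=-3, Load=3]  = -15
Wear = -2·Strain - Creep + Temp  [with Strain=-3, Creep=-15, Temp=6]  = 27
Without intervention: Temp = 3·Strain + 3·Load - 5  [with Strain=-3, Load=3]  = -5; Creep = Strain - 3·Load - 3  [with Strain=-3, Load=3]  = -15; Wear = -2·Strain - Creep + Temp  [with Strain=-3, Creep=-15, Temp=-5]  = 16.
Change = 27 − 16 = 11.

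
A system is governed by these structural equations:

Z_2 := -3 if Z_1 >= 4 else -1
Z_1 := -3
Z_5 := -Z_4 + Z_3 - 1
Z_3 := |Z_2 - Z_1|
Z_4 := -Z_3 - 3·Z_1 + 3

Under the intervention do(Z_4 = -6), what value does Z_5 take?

7

Intervening sets Z_4 = -6 and removes its equation (Z_4 := -Z_3 - 3·Z_1 + 3).
Z_2 = -3 if Z_1 >= 4 else -1  [with Z_1=-3]  = -1
Z_3 = |Z_2 - Z_1|  [with Z_2=-1, Z_1=-3]  = 2
Z_5 = -Z_4 + Z_3 - 1  [with Z_4=-6, Z_3=2]  = 7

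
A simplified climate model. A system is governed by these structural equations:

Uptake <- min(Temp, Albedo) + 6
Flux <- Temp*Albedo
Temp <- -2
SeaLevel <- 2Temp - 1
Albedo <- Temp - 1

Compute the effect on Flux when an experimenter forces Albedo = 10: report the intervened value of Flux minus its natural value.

-26

Under do(Albedo=10), the mechanism Albedo <- Temp - 1 is discarded; Albedo is fixed at 10.
Flux = Temp*Albedo  [with Temp=-2, Albedo=10]  = -20
Without intervention: Albedo = Temp - 1  [with Temp=-2]  = -3; Flux = Temp*Albedo  [with Temp=-2, Albedo=-3]  = 6.
Change = -20 − 6 = -26.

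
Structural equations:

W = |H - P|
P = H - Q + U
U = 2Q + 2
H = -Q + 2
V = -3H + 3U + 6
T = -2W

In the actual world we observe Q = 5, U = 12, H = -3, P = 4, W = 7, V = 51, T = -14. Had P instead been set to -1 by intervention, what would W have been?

Intervening sets P = -1 and removes its equation (P = H - Q + U).
H = -Q + 2  [with Q=5]  = -3
W = |H - P|  [with H=-3, P=-1]  = 2

2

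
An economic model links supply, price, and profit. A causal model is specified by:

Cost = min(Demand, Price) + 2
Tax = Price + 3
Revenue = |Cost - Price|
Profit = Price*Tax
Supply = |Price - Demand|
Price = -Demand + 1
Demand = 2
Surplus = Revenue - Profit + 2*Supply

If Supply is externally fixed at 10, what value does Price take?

-1

Under do(Supply=10), the mechanism Supply = |Price - Demand| is discarded; Supply is fixed at 10.
Since Price is not a descendant of the intervened variable, it is unaffected.
Price = -Demand + 1  [with Demand=2]  = -1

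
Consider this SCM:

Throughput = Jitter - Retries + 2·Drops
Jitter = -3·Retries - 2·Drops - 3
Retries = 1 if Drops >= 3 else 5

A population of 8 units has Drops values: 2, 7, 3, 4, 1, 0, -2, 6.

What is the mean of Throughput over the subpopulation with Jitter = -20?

Observing Jitter=-20 restricts to units where Jitter's equation naturally yields -20: Drops ∈ {7, 1}. In that subpopulation Throughput = -7, -23, mean -15.

-15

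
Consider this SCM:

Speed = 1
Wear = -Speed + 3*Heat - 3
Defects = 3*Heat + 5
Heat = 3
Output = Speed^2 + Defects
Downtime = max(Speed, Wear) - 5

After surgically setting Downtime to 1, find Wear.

do(Downtime=1) replaces the equation Downtime = max(Speed, Wear) - 5 with the constant Downtime = 1.
Wear is not downstream of the intervention, so its value is determined by the original equations.
Wear = -Speed + 3*Heat - 3  [with Speed=1, Heat=3]  = 5

5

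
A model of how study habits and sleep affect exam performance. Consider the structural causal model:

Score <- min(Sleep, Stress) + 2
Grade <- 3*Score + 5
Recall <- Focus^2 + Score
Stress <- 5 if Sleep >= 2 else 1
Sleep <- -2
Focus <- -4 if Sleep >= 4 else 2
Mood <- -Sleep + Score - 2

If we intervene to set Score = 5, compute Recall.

9

Under do(Score=5), the mechanism Score <- min(Sleep, Stress) + 2 is discarded; Score is fixed at 5.
Focus = -4 if Sleep >= 4 else 2  [with Sleep=-2]  = 2
Recall = Focus^2 + Score  [with Focus=2, Score=5]  = 9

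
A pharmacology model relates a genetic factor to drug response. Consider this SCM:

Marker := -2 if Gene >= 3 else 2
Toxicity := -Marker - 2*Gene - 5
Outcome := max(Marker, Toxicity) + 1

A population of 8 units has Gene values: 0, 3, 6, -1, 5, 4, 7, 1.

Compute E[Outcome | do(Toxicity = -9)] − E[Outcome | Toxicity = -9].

Every unit gets Toxicity=-9 under the intervention. Outcome values become 3, -1, -1, 3, -1, -1, -1, 3; E[Outcome|do(Toxicity=-9)] = 0.5.
Observing Toxicity=-9 restricts to units where Toxicity's equation naturally yields -9: Gene ∈ {3, 1}. In that subpopulation Outcome = -1, 3, mean 1.
Difference = 0.5 − 1 = -0.5.

-0.5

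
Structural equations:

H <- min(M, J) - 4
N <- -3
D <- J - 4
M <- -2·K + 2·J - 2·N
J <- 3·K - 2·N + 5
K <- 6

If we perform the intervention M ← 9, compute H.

5

Under do(M=9), the mechanism M <- -2·K + 2·J - 2·N is discarded; M is fixed at 9.
J = 3·K - 2·N + 5  [with K=6, N=-3]  = 29
H = min(M, J) - 4  [with M=9, J=29]  = 5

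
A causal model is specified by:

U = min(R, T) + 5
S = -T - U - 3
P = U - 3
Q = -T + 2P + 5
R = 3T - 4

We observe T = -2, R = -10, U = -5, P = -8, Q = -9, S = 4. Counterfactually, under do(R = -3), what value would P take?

-1

Under do(R=-3), the mechanism R = 3T - 4 is discarded; R is fixed at -3.
U = min(R, T) + 5  [with R=-3, T=-2]  = 2
P = U - 3  [with U=2]  = -1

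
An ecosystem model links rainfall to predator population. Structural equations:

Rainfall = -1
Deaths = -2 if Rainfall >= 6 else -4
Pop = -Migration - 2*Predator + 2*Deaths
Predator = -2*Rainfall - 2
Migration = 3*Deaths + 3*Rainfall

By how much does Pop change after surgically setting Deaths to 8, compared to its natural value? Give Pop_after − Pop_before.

do(Deaths=8) replaces the equation Deaths = -2 if Rainfall >= 6 else -4 with the constant Deaths = 8.
Predator = -2*Rainfall - 2  [with Rainfall=-1]  = 0
Migration = 3*Deaths + 3*Rainfall  [with Deaths=8, Rainfall=-1]  = 21
Pop = -Migration - 2*Predator + 2*Deaths  [with Migration=21, Predator=0, Deaths=8]  = -5
Without intervention: Predator = -2*Rainfall - 2  [with Rainfall=-1]  = 0; Deaths = -2 if Rainfall >= 6 else -4  [with Rainfall=-1]  = -4; Migration = 3*Deaths + 3*Rainfall  [with Deaths=-4, Rainfall=-1]  = -15; Pop = -Migration - 2*Predator + 2*Deaths  [with Migration=-15, Predator=0, Deaths=-4]  = 7.
Change = -5 − 7 = -12.

-12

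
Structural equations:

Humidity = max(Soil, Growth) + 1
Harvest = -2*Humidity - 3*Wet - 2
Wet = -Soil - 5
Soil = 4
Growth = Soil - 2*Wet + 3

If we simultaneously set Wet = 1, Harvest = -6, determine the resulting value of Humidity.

6

The joint intervention fixes Wet = 1, Harvest = -6, removing each variable's own equation.
Growth = Soil - 2*Wet + 3  [with Soil=4, Wet=1]  = 5
Humidity = max(Soil, Growth) + 1  [with Soil=4, Growth=5]  = 6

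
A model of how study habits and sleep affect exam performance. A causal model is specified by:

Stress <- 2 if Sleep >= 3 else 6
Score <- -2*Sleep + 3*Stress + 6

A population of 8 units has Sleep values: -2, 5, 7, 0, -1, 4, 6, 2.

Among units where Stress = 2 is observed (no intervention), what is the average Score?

1

Conditioning on Stress=2 selects the 4 unit(s) with Sleep ∈ {5, 7, 4, 6}. Their Score values: 2, -2, 4, 0. Mean = 1.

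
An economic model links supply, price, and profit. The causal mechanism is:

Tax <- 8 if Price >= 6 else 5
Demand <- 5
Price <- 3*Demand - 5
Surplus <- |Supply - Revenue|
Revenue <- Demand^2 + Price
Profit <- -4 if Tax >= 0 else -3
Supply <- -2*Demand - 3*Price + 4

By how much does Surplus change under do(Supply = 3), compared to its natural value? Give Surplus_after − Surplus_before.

-39

The intervention breaks the incoming arrows to Supply: Supply <- -2*Demand - 3*Price + 4 no longer applies, and Supply = 3.
Price = 3*Demand - 5  [with Demand=5]  = 10
Revenue = Demand^2 + Price  [with Demand=5, Price=10]  = 35
Surplus = |Supply - Revenue|  [with Supply=3, Revenue=35]  = 32
Without intervention: Price = 3*Demand - 5  [with Demand=5]  = 10; Supply = -2*Demand - 3*Price + 4  [with Demand=5, Price=10]  = -36; Revenue = Demand^2 + Price  [with Demand=5, Price=10]  = 35; Surplus = |Supply - Revenue|  [with Supply=-36, Revenue=35]  = 71.
Change = 32 − 71 = -39.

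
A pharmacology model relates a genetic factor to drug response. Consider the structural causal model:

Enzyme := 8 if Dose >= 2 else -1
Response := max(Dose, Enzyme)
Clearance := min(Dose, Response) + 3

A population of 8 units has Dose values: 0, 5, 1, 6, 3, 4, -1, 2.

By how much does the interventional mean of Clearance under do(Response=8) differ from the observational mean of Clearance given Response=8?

Under do(Response=8), Response's equation is replaced by Response=8 for every unit. Per-unit Clearance: 3, 8, 4, 9, 6, 7, 2, 5. Mean = 5.5.
Observing Response=8 restricts to units where Response's equation naturally yields 8: Dose ∈ {5, 6, 3, 4, 2}. In that subpopulation Clearance = 8, 9, 6, 7, 5, mean 7.
Difference = 5.5 − 7 = -1.5.

-1.5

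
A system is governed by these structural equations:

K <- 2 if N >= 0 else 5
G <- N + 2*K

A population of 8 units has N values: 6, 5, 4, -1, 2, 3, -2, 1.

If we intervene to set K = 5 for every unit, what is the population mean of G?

12.25

Every unit gets K=5 under the intervention. G values become 16, 15, 14, 9, 12, 13, 8, 11; E[G|do(K=5)] = 12.25.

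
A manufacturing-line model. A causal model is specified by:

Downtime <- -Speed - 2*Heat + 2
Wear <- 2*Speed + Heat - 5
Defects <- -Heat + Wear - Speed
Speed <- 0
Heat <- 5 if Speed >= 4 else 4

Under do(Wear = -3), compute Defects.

The intervention breaks the incoming arrows to Wear: Wear <- 2*Speed + Heat - 5 no longer applies, and Wear = -3.
Heat = 5 if Speed >= 4 else 4  [with Speed=0]  = 4
Defects = -Heat + Wear - Speed  [with Heat=4, Wear=-3, Speed=0]  = -7

-7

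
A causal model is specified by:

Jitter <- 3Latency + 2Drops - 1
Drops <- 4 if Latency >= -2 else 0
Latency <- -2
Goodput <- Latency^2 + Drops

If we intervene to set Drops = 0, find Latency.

-2

Under do(Drops=0), the mechanism Drops <- 4 if Latency >= -2 else 0 is discarded; Drops is fixed at 0.
Latency is not downstream of the intervention, so its value is determined by the original equations.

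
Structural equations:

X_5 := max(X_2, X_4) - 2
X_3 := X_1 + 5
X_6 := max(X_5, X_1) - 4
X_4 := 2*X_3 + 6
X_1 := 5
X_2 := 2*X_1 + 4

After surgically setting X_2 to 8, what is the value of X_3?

The intervention breaks the incoming arrows to X_2: X_2 := 2*X_1 + 4 no longer applies, and X_2 = 8.
Since X_3 is not a descendant of the intervened variable, it is unaffected.
X_3 = X_1 + 5  [with X_1=5]  = 10

10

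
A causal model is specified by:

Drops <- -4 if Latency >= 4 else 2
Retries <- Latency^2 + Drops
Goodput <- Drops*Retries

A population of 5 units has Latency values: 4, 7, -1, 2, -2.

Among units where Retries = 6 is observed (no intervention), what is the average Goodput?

12

E[Goodput|Retries=6] averages over only the 2 units with Retries=6 (Latency = 2, -2): Goodput = 12, 12, mean 12.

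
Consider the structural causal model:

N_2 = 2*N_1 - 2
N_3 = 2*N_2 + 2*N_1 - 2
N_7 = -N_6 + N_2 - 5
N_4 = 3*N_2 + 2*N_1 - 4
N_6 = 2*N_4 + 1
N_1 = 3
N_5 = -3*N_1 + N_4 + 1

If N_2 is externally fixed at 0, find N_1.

3

Under do(N_2=0), the mechanism N_2 = 2*N_1 - 2 is discarded; N_2 is fixed at 0.
N_1 is not downstream of the intervention, so its value is determined by the original equations.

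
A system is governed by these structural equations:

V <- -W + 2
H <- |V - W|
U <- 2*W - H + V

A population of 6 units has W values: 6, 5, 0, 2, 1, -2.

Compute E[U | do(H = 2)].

do(H=2) breaks H's dependence on W. With H=2 fixed, U across the units is 6, 5, 0, 2, 1, -2, mean 2.

2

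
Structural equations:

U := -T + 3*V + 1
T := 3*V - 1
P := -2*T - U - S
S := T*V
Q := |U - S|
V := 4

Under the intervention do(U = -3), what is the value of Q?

47

Under do(U=-3), the mechanism U := -T + 3*V + 1 is discarded; U is fixed at -3.
T = 3*V - 1  [with V=4]  = 11
S = T*V  [with T=11, V=4]  = 44
Q = |U - S|  [with U=-3, S=44]  = 47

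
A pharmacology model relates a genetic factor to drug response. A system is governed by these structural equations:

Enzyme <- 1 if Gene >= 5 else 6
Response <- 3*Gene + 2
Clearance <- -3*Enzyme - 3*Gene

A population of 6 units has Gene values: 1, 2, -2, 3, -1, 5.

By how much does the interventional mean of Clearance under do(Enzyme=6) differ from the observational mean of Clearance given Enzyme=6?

do(Enzyme=6) breaks Enzyme's dependence on Gene. With Enzyme=6 fixed, Clearance across the units is -21, -24, -12, -27, -15, -33, mean -22.
Conditioning on Enzyme=6 selects the 5 unit(s) with Gene ∈ {1, 2, -2, 3, -1}. Their Clearance values: -21, -24, -12, -27, -15. Mean = -19.8.
Difference = -22 − (-19.8) = -2.2.

-2.2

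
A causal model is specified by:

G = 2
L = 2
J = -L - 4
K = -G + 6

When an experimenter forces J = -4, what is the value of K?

4

The intervention breaks the incoming arrows to J: J = -L - 4 no longer applies, and J = -4.
K is not downstream of the intervention, so its value is determined by the original equations.
K = -G + 6  [with G=2]  = 4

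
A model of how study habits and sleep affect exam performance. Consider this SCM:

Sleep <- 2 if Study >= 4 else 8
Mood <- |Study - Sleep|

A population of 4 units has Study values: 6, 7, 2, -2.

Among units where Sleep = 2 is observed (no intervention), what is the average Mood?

E[Mood|Sleep=2] averages over only the 2 units with Sleep=2 (Study = 6, 7): Mood = 4, 5, mean 4.5.

4.5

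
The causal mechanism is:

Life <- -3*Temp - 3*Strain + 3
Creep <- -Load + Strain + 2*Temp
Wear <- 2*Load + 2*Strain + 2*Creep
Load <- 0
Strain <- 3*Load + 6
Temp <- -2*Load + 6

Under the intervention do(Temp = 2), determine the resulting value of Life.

-21

The intervention breaks the incoming arrows to Temp: Temp <- -2*Load + 6 no longer applies, and Temp = 2.
Strain = 3*Load + 6  [with Load=0]  = 6
Life = -3*Temp - 3*Strain + 3  [with Temp=2, Strain=6]  = -21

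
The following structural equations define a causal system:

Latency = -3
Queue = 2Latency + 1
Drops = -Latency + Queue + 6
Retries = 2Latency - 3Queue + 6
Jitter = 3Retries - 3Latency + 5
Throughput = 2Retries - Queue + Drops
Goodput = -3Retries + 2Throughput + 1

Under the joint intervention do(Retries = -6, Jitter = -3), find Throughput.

-3

The joint intervention fixes Retries = -6, Jitter = -3, removing each variable's own equation.
Queue = 2Latency + 1  [with Latency=-3]  = -5
Drops = -Latency + Queue + 6  [with Latency=-3, Queue=-5]  = 4
Throughput = 2Retries - Queue + Drops  [with Retries=-6, Queue=-5, Drops=4]  = -3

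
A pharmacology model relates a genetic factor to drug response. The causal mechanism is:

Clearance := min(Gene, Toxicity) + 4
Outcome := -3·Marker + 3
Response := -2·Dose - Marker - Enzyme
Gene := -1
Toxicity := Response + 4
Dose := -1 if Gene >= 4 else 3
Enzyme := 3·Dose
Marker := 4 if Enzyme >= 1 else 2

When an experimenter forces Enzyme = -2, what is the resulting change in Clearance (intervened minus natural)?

The intervention breaks the incoming arrows to Enzyme: Enzyme := 3·Dose no longer applies, and Enzyme = -2.
Dose = -1 if Gene >= 4 else 3  [with Gene=-1]  = 3
Marker = 4 if Enzyme >= 1 else 2  [with Enzyme=-2]  = 2
Response = -2·Dose - Marker - Enzyme  [with Dose=3, Marker=2, Enzyme=-2]  = -6
Toxicity = Response + 4  [with Response=-6]  = -2
Clearance = min(Gene, Toxicity) + 4  [with Gene=-1, Toxicity=-2]  = 2
Without intervention: Dose = -1 if Gene >= 4 else 3  [with Gene=-1]  = 3; Enzyme = 3·Dose  [with Dose=3]  = 9; Marker = 4 if Enzyme >= 1 else 2  [with Enzyme=9]  = 4; Response = -2·Dose - Marker - Enzyme  [with Dose=3, Marker=4, Enzyme=9]  = -19; Toxicity = Response + 4  [with Response=-19]  = -15; Clearance = min(Gene, Toxicity) + 4  [with Gene=-1, Toxicity=-15]  = -11.
Change = 2 − (-11) = 13.

13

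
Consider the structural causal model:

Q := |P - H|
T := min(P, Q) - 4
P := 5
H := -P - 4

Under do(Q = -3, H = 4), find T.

The joint intervention fixes Q = -3, H = 4, removing each variable's own equation.
T = min(P, Q) - 4  [with P=5, Q=-3]  = -7

-7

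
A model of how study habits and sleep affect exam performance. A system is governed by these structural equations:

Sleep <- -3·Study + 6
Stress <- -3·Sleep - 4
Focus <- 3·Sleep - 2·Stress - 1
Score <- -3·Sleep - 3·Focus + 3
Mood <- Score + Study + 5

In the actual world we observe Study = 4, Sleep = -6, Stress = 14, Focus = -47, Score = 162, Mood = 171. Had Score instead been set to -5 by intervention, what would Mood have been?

The intervention breaks the incoming arrows to Score: Score <- -3·Sleep - 3·Focus + 3 no longer applies, and Score = -5.
Mood = Score + Study + 5  [with Score=-5, Study=4]  = 4

4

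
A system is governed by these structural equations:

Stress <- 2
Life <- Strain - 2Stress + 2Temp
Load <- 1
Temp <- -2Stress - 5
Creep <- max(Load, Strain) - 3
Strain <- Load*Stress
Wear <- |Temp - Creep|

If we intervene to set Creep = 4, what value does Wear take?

The intervention breaks the incoming arrows to Creep: Creep <- max(Load, Strain) - 3 no longer applies, and Creep = 4.
Temp = -2Stress - 5  [with Stress=2]  = -9
Wear = |Temp - Creep|  [with Temp=-9, Creep=4]  = 13

13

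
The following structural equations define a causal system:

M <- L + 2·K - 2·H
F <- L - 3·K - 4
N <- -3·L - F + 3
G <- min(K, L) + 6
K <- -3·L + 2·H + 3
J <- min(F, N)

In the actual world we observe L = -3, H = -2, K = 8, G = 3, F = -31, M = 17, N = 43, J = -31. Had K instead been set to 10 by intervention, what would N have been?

49

The intervention breaks the incoming arrows to K: K <- -3·L + 2·H + 3 no longer applies, and K = 10.
F = L - 3·K - 4  [with L=-3, K=10]  = -37
N = -3·L - F + 3  [with L=-3, F=-37]  = 49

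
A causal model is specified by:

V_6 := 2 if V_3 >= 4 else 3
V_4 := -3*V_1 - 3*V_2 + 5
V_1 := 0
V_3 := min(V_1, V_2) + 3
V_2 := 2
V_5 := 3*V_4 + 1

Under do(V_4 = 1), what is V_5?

4

Intervening sets V_4 = 1 and removes its equation (V_4 := -3*V_1 - 3*V_2 + 5).
V_5 = 3*V_4 + 1  [with V_4=1]  = 4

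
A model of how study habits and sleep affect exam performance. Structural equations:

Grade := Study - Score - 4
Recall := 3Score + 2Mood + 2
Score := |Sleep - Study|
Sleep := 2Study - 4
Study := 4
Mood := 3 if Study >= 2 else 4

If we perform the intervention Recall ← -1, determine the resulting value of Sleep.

Under do(Recall=-1), the mechanism Recall := 3Score + 2Mood + 2 is discarded; Recall is fixed at -1.
No directed path runs from Recall to Sleep, so Sleep keeps its natural value.
Sleep = 2Study - 4  [with Study=4]  = 4

4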